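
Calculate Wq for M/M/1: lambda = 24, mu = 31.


rho = 24/31; Wq = rho/(mu - lambda) = 0.1106 hours

0.1106 hours


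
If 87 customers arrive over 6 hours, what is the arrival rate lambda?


lambda = total arrivals / time = 87 / 6 = 14.5 per hour

14.5 per hour


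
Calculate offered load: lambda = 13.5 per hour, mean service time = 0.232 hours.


Offered load a = lambda * E[S] = 13.5 * 0.232 = 3.13 Erlangs

3.13 Erlangs


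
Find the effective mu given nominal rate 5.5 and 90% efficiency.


Effective rate = mu * efficiency = 5.5 * 0.9 = 4.95 per hour

4.95 per hour


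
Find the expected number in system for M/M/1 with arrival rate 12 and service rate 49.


rho = 12/49; L = rho/(1-rho) = 0.32

0.32


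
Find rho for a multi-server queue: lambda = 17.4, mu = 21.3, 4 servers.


rho = lambda / (c * mu) = 17.4 / (4 * 21.3) = 0.2042

0.2042


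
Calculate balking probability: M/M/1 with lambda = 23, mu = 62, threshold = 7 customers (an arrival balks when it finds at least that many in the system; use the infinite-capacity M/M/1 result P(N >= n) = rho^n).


P(N >= 7) = rho^7 = (23/62)^7 = 0.001

0.001


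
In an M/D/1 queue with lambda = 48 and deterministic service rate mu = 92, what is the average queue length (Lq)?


M/D/1: Lq = rho^2 / (2*(1-rho)) where rho = 48/92; Lq = 0.28

0.28


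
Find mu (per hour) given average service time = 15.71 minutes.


mu = 60 / avg_service_time = 60 / 15.71 = 3.82 per hour

3.82 per hour


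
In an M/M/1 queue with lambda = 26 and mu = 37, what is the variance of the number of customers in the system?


rho = 26/37; Var(N) = rho/(1-rho)^2 = 7.95

7.95


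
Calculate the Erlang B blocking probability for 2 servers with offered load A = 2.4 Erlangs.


B(N,A) = (A^N/N!) / sum(A^k/k!, k=0..N) with N=2, A=2.4 = 0.4586

0.4586


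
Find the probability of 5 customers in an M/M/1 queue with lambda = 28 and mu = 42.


rho = 28/42; P(n) = (1-rho)*rho^n = (1-28/42)*(28/42)^5 = 0.0439

0.0439


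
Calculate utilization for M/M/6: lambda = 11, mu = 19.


rho = lambda/(c*mu) = 11/(6*19) = 0.0965

0.0965


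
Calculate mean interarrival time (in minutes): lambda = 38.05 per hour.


Mean interarrival time = 60/lambda = 60/38.05 = 1.58 minutes

1.58 minutes


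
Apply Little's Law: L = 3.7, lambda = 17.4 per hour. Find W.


W = L / lambda = 3.7 / 17.4 = 0.2126 hours

0.2126 hours


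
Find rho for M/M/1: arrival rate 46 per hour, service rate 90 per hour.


rho = lambda/mu = 46/90 = 0.5111

0.5111


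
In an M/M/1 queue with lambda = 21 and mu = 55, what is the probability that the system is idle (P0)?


P0 = 1 - rho = 1 - 21/55 = 0.6182

0.6182


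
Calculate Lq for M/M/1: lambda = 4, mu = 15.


rho = 4/15; Lq = rho^2/(1-rho) = 0.1

0.1


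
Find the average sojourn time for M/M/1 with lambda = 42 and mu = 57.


W = 1/(mu - lambda) = 1/(57 - 42) = 0.0667 hours

0.0667 hours


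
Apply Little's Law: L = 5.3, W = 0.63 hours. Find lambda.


lambda = L / W = 5.3 / 0.63 = 8.41 per hour

8.41 per hour


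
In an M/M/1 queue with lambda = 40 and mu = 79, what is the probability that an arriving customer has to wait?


P(wait) = rho = lambda/mu = 40/79 = 0.5063

0.5063


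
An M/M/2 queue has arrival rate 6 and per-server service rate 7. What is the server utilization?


rho = lambda/(c*mu) = 6/(2*7) = 0.4286

0.4286


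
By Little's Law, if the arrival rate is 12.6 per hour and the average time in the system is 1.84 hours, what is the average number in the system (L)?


L = lambda * W = 12.6 * 1.84 = 23.18

23.18


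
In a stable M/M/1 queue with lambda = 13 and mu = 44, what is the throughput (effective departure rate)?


For a stable queue (lambda < mu), throughput = lambda = 13 per hour

13 per hour


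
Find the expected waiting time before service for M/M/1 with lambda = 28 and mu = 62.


rho = 28/62; Wq = rho/(mu - lambda) = 0.0133 hours

0.0133 hours


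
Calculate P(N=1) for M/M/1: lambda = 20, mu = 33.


rho = 20/33; P(n) = (1-rho)*rho^n = (1-20/33)*(20/33)^1 = 0.2388

0.2388


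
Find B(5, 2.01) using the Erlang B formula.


B(N,A) = (A^N/N!) / sum(A^k/k!, k=0..N) with N=5, A=2.01 = 0.0373

0.0373


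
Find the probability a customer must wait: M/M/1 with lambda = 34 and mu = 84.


P(wait) = rho = lambda/mu = 34/84 = 0.4048

0.4048


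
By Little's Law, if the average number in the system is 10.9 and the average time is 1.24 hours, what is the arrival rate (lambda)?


lambda = L / W = 10.9 / 1.24 = 8.79 per hour

8.79 per hour


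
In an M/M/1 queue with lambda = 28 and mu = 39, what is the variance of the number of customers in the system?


rho = 28/39; Var(N) = rho/(1-rho)^2 = 9.02

9.02


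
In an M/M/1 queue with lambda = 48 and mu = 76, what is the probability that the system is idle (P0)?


P0 = 1 - rho = 1 - 48/76 = 0.3684

0.3684


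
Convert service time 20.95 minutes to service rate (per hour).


mu = 60 / avg_service_time = 60 / 20.95 = 2.86 per hour

2.86 per hour


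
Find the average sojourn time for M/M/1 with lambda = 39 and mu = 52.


W = 1/(mu - lambda) = 1/(52 - 39) = 0.0769 hours

0.0769 hours


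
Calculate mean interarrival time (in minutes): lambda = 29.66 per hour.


Mean interarrival time = 60/lambda = 60/29.66 = 2.02 minutes

2.02 minutes


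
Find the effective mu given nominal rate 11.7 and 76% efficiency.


Effective rate = mu * efficiency = 11.7 * 0.76 = 8.89 per hour

8.89 per hour


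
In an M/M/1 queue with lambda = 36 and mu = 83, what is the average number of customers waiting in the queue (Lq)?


rho = 36/83; Lq = rho^2/(1-rho) = 0.33

0.33


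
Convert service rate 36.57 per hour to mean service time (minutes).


Mean service time = 60/mu = 60/36.57 = 1.64 minutes

1.64 minutes


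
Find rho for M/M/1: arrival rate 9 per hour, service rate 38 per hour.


rho = lambda/mu = 9/38 = 0.2368

0.2368


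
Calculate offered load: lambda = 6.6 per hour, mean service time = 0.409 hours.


Offered load a = lambda * E[S] = 6.6 * 0.409 = 2.7 Erlangs

2.7 Erlangs


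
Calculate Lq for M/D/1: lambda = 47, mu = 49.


M/D/1: Lq = rho^2 / (2*(1-rho)) where rho = 47/49; Lq = 11.27

11.27


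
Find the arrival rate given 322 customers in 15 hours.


lambda = total arrivals / time = 322 / 15 = 21.47 per hour

21.47 per hour


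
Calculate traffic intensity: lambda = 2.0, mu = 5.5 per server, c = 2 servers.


rho = lambda / (c * mu) = 2.0 / (2 * 5.5) = 0.1818

0.1818


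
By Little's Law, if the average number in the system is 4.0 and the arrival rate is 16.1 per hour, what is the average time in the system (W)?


W = L / lambda = 4.0 / 16.1 = 0.2484 hours

0.2484 hours


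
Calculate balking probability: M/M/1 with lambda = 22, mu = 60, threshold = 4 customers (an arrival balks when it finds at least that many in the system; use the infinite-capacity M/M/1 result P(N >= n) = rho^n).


P(N >= 4) = rho^4 = (22/60)^4 = 0.0181

0.0181


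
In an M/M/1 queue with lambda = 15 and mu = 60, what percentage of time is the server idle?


Idle fraction = (1 - rho) * 100 = (1 - 15/60) * 100 = 75.0%

75.0%


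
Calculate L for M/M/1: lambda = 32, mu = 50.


rho = 32/50; L = rho/(1-rho) = 1.78

1.78


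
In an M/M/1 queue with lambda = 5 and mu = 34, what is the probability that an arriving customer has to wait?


P(wait) = rho = lambda/mu = 5/34 = 0.1471

0.1471


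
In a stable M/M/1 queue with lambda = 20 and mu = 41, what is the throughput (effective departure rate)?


For a stable queue (lambda < mu), throughput = lambda = 20 per hour

20 per hour


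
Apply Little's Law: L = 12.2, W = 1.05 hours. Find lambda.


lambda = L / W = 12.2 / 1.05 = 11.62 per hour

11.62 per hour


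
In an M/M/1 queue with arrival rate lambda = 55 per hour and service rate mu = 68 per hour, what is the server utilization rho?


rho = lambda/mu = 55/68 = 0.8088

0.8088


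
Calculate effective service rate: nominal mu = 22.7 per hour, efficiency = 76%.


Effective rate = mu * efficiency = 22.7 * 0.76 = 17.25 per hour

17.25 per hour


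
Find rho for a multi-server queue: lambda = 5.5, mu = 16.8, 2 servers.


rho = lambda / (c * mu) = 5.5 / (2 * 16.8) = 0.1637

0.1637


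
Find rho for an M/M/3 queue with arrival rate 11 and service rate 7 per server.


rho = lambda/(c*mu) = 11/(3*7) = 0.5238

0.5238


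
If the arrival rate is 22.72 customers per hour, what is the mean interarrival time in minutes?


Mean interarrival time = 60/lambda = 60/22.72 = 2.64 minutes

2.64 minutes


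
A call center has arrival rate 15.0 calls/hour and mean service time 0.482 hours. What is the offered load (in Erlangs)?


Offered load a = lambda * E[S] = 15.0 * 0.482 = 7.23 Erlangs

7.23 Erlangs


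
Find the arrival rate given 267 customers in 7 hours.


lambda = total arrivals / time = 267 / 7 = 38.14 per hour

38.14 per hour


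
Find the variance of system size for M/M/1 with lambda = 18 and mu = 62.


rho = 18/62; Var(N) = rho/(1-rho)^2 = 0.58

0.58


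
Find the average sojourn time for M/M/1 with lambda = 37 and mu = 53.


W = 1/(mu - lambda) = 1/(53 - 37) = 0.0625 hours

0.0625 hours


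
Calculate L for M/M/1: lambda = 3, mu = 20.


rho = 3/20; L = rho/(1-rho) = 0.18

0.18


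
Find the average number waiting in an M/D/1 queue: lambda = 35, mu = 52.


M/D/1: Lq = rho^2 / (2*(1-rho)) where rho = 35/52; Lq = 0.69

0.69


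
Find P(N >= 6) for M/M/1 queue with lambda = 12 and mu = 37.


P(N >= 6) = rho^6 = (12/37)^6 = 0.0012

0.0012


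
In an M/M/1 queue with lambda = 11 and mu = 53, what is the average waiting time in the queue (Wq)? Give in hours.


rho = 11/53; Wq = rho/(mu - lambda) = 0.0049 hours

0.0049 hours


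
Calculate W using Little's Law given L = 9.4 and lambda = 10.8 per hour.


W = L / lambda = 9.4 / 10.8 = 0.8704 hours

0.8704 hours


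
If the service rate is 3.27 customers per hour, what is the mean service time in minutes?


Mean service time = 60/mu = 60/3.27 = 18.35 minutes

18.35 minutes


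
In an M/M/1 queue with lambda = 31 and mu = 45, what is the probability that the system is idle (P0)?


P0 = 1 - rho = 1 - 31/45 = 0.3111

0.3111


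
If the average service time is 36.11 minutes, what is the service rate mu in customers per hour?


mu = 60 / avg_service_time = 60 / 36.11 = 1.66 per hour

1.66 per hour


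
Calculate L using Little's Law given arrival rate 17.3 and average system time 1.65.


L = lambda * W = 17.3 * 1.65 = 28.55

28.55


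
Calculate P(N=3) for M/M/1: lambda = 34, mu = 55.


rho = 34/55; P(n) = (1-rho)*rho^n = (1-34/55)*(34/55)^3 = 0.0902

0.0902


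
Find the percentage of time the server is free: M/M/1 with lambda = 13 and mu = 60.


Idle fraction = (1 - rho) * 100 = (1 - 13/60) * 100 = 78.3%

78.3%


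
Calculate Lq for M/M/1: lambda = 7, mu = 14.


rho = 7/14; Lq = rho^2/(1-rho) = 0.5

0.5


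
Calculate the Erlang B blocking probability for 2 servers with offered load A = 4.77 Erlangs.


B(N,A) = (A^N/N!) / sum(A^k/k!, k=0..N) with N=2, A=4.77 = 0.6635

0.6635


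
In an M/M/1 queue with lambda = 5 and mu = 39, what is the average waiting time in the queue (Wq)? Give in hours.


rho = 5/39; Wq = rho/(mu - lambda) = 0.0038 hours

0.0038 hours


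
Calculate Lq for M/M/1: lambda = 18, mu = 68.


rho = 18/68; Lq = rho^2/(1-rho) = 0.1

0.1


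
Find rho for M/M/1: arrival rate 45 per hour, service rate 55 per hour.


rho = lambda/mu = 45/55 = 0.8182

0.8182


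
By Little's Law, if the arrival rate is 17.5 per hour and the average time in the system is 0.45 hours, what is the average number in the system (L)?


L = lambda * W = 17.5 * 0.45 = 7.88

7.88


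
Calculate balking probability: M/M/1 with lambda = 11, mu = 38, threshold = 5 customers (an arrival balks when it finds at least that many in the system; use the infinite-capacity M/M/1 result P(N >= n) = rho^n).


P(N >= 5) = rho^5 = (11/38)^5 = 0.002

0.002


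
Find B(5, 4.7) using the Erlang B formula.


B(N,A) = (A^N/N!) / sum(A^k/k!, k=0..N) with N=5, A=4.7 = 0.2601

0.2601


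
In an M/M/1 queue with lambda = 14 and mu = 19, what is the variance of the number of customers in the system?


rho = 14/19; Var(N) = rho/(1-rho)^2 = 10.64

10.64


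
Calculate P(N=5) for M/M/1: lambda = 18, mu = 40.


rho = 18/40; P(n) = (1-rho)*rho^n = (1-18/40)*(18/40)^5 = 0.0101

0.0101


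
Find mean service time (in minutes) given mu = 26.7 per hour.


Mean service time = 60/mu = 60/26.7 = 2.25 minutes

2.25 minutes


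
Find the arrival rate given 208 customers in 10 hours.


lambda = total arrivals / time = 208 / 10 = 20.8 per hour

20.8 per hour


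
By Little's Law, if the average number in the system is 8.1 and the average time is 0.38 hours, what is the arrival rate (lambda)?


lambda = L / W = 8.1 / 0.38 = 21.32 per hour

21.32 per hour


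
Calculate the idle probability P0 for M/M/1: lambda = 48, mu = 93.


P0 = 1 - rho = 1 - 48/93 = 0.4839

0.4839


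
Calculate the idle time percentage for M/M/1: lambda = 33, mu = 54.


Idle fraction = (1 - rho) * 100 = (1 - 33/54) * 100 = 38.9%

38.9%


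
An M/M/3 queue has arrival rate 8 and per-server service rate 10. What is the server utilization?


rho = lambda/(c*mu) = 8/(3*10) = 0.2667

0.2667


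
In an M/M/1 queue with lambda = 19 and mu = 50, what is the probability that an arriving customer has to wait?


P(wait) = rho = lambda/mu = 19/50 = 0.38

0.38


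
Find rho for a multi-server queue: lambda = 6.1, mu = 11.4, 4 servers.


rho = lambda / (c * mu) = 6.1 / (4 * 11.4) = 0.1338

0.1338


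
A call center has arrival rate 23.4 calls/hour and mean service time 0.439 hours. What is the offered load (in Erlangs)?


Offered load a = lambda * E[S] = 23.4 * 0.439 = 10.27 Erlangs

10.27 Erlangs


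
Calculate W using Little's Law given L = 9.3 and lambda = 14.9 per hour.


W = L / lambda = 9.3 / 14.9 = 0.6242 hours

0.6242 hours


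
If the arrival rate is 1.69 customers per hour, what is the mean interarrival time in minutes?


Mean interarrival time = 60/lambda = 60/1.69 = 35.5 minutes

35.5 minutes


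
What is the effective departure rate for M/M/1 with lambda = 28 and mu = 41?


For a stable queue (lambda < mu), throughput = lambda = 28 per hour

28 per hour


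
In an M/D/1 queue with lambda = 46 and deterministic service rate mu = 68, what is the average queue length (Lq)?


M/D/1: Lq = rho^2 / (2*(1-rho)) where rho = 46/68; Lq = 0.71

0.71


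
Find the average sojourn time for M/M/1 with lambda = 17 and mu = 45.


W = 1/(mu - lambda) = 1/(45 - 17) = 0.0357 hours

0.0357 hours


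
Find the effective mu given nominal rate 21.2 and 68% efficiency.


Effective rate = mu * efficiency = 21.2 * 0.68 = 14.42 per hour

14.42 per hour


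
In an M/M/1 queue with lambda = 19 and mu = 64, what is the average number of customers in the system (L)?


rho = 19/64; L = rho/(1-rho) = 0.42

0.42


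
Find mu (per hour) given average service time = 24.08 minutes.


mu = 60 / avg_service_time = 60 / 24.08 = 2.49 per hour

2.49 per hour


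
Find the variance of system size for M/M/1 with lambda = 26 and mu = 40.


rho = 26/40; Var(N) = rho/(1-rho)^2 = 5.31

5.31


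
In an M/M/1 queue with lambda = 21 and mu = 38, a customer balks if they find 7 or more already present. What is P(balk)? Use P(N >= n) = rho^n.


P(N >= 7) = rho^7 = (21/38)^7 = 0.0157

0.0157


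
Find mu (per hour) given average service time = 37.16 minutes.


mu = 60 / avg_service_time = 60 / 37.16 = 1.61 per hour

1.61 per hour


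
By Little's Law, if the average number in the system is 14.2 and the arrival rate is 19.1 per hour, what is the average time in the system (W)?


W = L / lambda = 14.2 / 19.1 = 0.7435 hours

0.7435 hours


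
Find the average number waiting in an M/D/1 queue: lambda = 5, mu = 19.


M/D/1: Lq = rho^2 / (2*(1-rho)) where rho = 5/19; Lq = 0.05

0.05


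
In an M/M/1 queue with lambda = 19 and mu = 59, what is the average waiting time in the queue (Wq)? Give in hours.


rho = 19/59; Wq = rho/(mu - lambda) = 0.0081 hours

0.0081 hours


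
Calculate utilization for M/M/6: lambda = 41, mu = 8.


rho = lambda/(c*mu) = 41/(6*8) = 0.8542

0.8542


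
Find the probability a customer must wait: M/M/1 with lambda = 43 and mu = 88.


P(wait) = rho = lambda/mu = 43/88 = 0.4886

0.4886


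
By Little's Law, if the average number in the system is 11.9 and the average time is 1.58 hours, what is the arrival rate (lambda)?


lambda = L / W = 11.9 / 1.58 = 7.53 per hour

7.53 per hour


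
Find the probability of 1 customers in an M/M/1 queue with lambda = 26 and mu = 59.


rho = 26/59; P(n) = (1-rho)*rho^n = (1-26/59)*(26/59)^1 = 0.2465

0.2465


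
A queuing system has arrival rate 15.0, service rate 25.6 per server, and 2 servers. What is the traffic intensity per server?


rho = lambda / (c * mu) = 15.0 / (2 * 25.6) = 0.293

0.293


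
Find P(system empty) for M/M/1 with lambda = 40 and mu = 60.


P0 = 1 - rho = 1 - 40/60 = 0.3333

0.3333


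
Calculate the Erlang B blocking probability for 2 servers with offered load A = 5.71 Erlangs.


B(N,A) = (A^N/N!) / sum(A^k/k!, k=0..N) with N=2, A=5.71 = 0.7084

0.7084


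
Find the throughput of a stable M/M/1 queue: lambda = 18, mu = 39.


For a stable queue (lambda < mu), throughput = lambda = 18 per hour

18 per hour


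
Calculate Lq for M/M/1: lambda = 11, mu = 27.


rho = 11/27; Lq = rho^2/(1-rho) = 0.28

0.28


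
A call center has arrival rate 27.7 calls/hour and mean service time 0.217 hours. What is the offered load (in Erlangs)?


Offered load a = lambda * E[S] = 27.7 * 0.217 = 6.01 Erlangs

6.01 Erlangs


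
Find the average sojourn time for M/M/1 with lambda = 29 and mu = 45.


W = 1/(mu - lambda) = 1/(45 - 29) = 0.0625 hours

0.0625 hours


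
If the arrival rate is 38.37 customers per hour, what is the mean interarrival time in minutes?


Mean interarrival time = 60/lambda = 60/38.37 = 1.56 minutes

1.56 minutes


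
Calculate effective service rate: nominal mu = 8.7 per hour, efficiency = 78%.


Effective rate = mu * efficiency = 8.7 * 0.78 = 6.79 per hour

6.79 per hour


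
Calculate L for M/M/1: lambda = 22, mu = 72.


rho = 22/72; L = rho/(1-rho) = 0.44

0.44


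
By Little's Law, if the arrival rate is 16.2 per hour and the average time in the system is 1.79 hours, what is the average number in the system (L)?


L = lambda * W = 16.2 * 1.79 = 29.0

29.0


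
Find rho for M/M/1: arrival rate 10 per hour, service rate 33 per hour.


rho = lambda/mu = 10/33 = 0.303

0.303


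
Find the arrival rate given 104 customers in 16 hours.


lambda = total arrivals / time = 104 / 16 = 6.5 per hour

6.5 per hour


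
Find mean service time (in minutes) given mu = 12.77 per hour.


Mean service time = 60/mu = 60/12.77 = 4.7 minutes

4.7 minutes


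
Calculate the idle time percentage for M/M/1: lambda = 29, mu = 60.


Idle fraction = (1 - rho) * 100 = (1 - 29/60) * 100 = 51.7%

51.7%


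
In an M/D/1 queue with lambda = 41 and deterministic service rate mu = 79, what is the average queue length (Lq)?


M/D/1: Lq = rho^2 / (2*(1-rho)) where rho = 41/79; Lq = 0.28

0.28


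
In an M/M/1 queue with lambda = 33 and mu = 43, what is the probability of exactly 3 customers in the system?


rho = 33/43; P(n) = (1-rho)*rho^n = (1-33/43)*(33/43)^3 = 0.1051

0.1051


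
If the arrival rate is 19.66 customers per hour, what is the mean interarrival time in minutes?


Mean interarrival time = 60/lambda = 60/19.66 = 3.05 minutes

3.05 minutes


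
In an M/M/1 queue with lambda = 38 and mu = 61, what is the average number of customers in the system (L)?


rho = 38/61; L = rho/(1-rho) = 1.65

1.65


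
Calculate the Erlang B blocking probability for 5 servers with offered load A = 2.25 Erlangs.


B(N,A) = (A^N/N!) / sum(A^k/k!, k=0..N) with N=5, A=2.25 = 0.0521

0.0521


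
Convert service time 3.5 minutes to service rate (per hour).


mu = 60 / avg_service_time = 60 / 3.5 = 17.14 per hour

17.14 per hour


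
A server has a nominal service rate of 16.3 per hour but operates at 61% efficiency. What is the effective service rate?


Effective rate = mu * efficiency = 16.3 * 0.61 = 9.94 per hour

9.94 per hour


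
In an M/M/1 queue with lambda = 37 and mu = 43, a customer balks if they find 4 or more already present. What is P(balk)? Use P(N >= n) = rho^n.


P(N >= 4) = rho^4 = (37/43)^4 = 0.5482

0.5482


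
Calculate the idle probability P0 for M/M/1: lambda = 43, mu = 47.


P0 = 1 - rho = 1 - 43/47 = 0.0851

0.0851


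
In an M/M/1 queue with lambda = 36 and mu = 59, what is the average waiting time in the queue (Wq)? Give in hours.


rho = 36/59; Wq = rho/(mu - lambda) = 0.0265 hours

0.0265 hours


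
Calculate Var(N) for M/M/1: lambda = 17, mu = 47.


rho = 17/47; Var(N) = rho/(1-rho)^2 = 0.89

0.89


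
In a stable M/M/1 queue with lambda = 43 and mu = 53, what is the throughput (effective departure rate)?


For a stable queue (lambda < mu), throughput = lambda = 43 per hour

43 per hour


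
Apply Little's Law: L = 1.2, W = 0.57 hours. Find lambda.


lambda = L / W = 1.2 / 0.57 = 2.11 per hour

2.11 per hour


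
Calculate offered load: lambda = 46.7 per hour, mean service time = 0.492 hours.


Offered load a = lambda * E[S] = 46.7 * 0.492 = 22.98 Erlangs

22.98 Erlangs


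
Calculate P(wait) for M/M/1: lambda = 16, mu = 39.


P(wait) = rho = lambda/mu = 16/39 = 0.4103

0.4103


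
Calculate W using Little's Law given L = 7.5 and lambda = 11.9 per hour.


W = L / lambda = 7.5 / 11.9 = 0.6303 hours

0.6303 hours


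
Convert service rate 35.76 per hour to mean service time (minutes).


Mean service time = 60/mu = 60/35.76 = 1.68 minutes

1.68 minutes


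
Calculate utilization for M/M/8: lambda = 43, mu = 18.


rho = lambda/(c*mu) = 43/(8*18) = 0.2986

0.2986


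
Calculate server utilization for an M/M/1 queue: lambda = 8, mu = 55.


rho = lambda/mu = 8/55 = 0.1455

0.1455


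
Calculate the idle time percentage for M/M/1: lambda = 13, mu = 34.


Idle fraction = (1 - rho) * 100 = (1 - 13/34) * 100 = 61.8%

61.8%


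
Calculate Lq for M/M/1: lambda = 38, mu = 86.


rho = 38/86; Lq = rho^2/(1-rho) = 0.35

0.35


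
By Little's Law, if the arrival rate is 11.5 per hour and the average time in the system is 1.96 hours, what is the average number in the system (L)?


L = lambda * W = 11.5 * 1.96 = 22.54

22.54


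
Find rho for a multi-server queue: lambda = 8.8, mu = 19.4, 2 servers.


rho = lambda / (c * mu) = 8.8 / (2 * 19.4) = 0.2268

0.2268


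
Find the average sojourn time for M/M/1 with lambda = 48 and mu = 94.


W = 1/(mu - lambda) = 1/(94 - 48) = 0.0217 hours

0.0217 hours


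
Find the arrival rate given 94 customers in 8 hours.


lambda = total arrivals / time = 94 / 8 = 11.75 per hour

11.75 per hour


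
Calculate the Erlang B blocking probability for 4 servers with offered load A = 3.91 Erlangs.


B(N,A) = (A^N/N!) / sum(A^k/k!, k=0..N) with N=4, A=3.91 = 0.3019

0.3019


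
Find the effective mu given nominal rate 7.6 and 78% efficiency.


Effective rate = mu * efficiency = 7.6 * 0.78 = 5.93 per hour

5.93 per hour


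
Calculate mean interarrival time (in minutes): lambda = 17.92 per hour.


Mean interarrival time = 60/lambda = 60/17.92 = 3.35 minutes

3.35 minutes


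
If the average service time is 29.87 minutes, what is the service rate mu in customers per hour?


mu = 60 / avg_service_time = 60 / 29.87 = 2.01 per hour

2.01 per hour


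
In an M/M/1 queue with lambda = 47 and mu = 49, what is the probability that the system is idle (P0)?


P0 = 1 - rho = 1 - 47/49 = 0.0408

0.0408


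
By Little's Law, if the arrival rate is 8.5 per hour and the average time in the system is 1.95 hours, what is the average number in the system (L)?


L = lambda * W = 8.5 * 1.95 = 16.58

16.58


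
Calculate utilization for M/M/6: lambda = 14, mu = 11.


rho = lambda/(c*mu) = 14/(6*11) = 0.2121

0.2121


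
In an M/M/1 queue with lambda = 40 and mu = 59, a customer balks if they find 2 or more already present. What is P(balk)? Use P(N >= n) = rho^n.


P(N >= 2) = rho^2 = (40/59)^2 = 0.4596

0.4596


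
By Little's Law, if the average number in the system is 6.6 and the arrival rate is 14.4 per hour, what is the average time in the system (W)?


W = L / lambda = 6.6 / 14.4 = 0.4583 hours

0.4583 hours


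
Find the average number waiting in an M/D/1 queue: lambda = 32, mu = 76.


M/D/1: Lq = rho^2 / (2*(1-rho)) where rho = 32/76; Lq = 0.15

0.15


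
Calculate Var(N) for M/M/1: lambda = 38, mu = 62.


rho = 38/62; Var(N) = rho/(1-rho)^2 = 4.09

4.09


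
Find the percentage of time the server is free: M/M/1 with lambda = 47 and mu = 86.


Idle fraction = (1 - rho) * 100 = (1 - 47/86) * 100 = 45.3%

45.3%


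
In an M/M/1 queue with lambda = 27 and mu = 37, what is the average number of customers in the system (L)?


rho = 27/37; L = rho/(1-rho) = 2.7

2.7


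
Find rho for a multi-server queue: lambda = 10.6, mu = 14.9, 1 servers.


rho = lambda / (c * mu) = 10.6 / (1 * 14.9) = 0.7114

0.7114


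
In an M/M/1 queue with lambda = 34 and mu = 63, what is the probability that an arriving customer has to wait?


P(wait) = rho = lambda/mu = 34/63 = 0.5397

0.5397


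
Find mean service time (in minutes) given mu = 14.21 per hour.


Mean service time = 60/mu = 60/14.21 = 4.22 minutes

4.22 minutes


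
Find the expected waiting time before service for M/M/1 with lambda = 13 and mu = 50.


rho = 13/50; Wq = rho/(mu - lambda) = 0.007 hours

0.007 hours


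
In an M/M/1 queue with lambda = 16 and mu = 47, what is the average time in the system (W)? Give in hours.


W = 1/(mu - lambda) = 1/(47 - 16) = 0.0323 hours

0.0323 hours


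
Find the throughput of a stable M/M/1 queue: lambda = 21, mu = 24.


For a stable queue (lambda < mu), throughput = lambda = 21 per hour

21 per hour


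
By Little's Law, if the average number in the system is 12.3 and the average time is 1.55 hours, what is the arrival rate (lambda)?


lambda = L / W = 12.3 / 1.55 = 7.94 per hour

7.94 per hour


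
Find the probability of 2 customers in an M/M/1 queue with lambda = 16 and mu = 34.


rho = 16/34; P(n) = (1-rho)*rho^n = (1-16/34)*(16/34)^2 = 0.1172

0.1172


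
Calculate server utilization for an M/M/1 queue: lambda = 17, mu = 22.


rho = lambda/mu = 17/22 = 0.7727

0.7727


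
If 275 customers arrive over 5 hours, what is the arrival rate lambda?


lambda = total arrivals / time = 275 / 5 = 55.0 per hour

55.0 per hour


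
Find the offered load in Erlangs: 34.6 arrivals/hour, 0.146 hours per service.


Offered load a = lambda * E[S] = 34.6 * 0.146 = 5.05 Erlangs

5.05 Erlangs


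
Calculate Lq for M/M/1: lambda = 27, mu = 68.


rho = 27/68; Lq = rho^2/(1-rho) = 0.26

0.26


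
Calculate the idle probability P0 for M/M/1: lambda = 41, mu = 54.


P0 = 1 - rho = 1 - 41/54 = 0.2407

0.2407


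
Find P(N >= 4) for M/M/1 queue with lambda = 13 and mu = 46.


P(N >= 4) = rho^4 = (13/46)^4 = 0.0064

0.0064


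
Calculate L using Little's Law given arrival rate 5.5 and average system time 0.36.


L = lambda * W = 5.5 * 0.36 = 1.98

1.98


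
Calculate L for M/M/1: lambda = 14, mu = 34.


rho = 14/34; L = rho/(1-rho) = 0.7

0.7


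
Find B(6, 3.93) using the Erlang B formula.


B(N,A) = (A^N/N!) / sum(A^k/k!, k=0..N) with N=6, A=3.93 = 0.1121

0.1121


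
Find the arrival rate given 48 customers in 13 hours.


lambda = total arrivals / time = 48 / 13 = 3.69 per hour

3.69 per hour


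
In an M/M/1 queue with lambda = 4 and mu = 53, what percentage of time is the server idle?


Idle fraction = (1 - rho) * 100 = (1 - 4/53) * 100 = 92.5%

92.5%


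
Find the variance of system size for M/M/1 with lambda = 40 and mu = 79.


rho = 40/79; Var(N) = rho/(1-rho)^2 = 2.08

2.08


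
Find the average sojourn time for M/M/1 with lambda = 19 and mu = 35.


W = 1/(mu - lambda) = 1/(35 - 19) = 0.0625 hours

0.0625 hours


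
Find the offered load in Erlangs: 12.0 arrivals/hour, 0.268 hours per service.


Offered load a = lambda * E[S] = 12.0 * 0.268 = 3.22 Erlangs

3.22 Erlangs


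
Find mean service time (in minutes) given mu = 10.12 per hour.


Mean service time = 60/mu = 60/10.12 = 5.93 minutes

5.93 minutes


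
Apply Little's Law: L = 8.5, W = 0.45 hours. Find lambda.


lambda = L / W = 8.5 / 0.45 = 18.89 per hour

18.89 per hour


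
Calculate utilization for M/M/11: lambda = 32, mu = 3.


rho = lambda/(c*mu) = 32/(11*3) = 0.9697

0.9697


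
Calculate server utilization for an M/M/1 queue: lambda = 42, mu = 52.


rho = lambda/mu = 42/52 = 0.8077

0.8077


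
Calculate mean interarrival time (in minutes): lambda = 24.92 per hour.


Mean interarrival time = 60/lambda = 60/24.92 = 2.41 minutes

2.41 minutes


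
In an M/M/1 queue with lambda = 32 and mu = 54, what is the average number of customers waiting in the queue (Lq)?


rho = 32/54; Lq = rho^2/(1-rho) = 0.86

0.86


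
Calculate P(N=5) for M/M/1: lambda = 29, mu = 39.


rho = 29/39; P(n) = (1-rho)*rho^n = (1-29/39)*(29/39)^5 = 0.0583

0.0583


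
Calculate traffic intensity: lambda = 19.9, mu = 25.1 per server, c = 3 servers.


rho = lambda / (c * mu) = 19.9 / (3 * 25.1) = 0.2643

0.2643


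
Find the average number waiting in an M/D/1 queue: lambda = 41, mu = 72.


M/D/1: Lq = rho^2 / (2*(1-rho)) where rho = 41/72; Lq = 0.38

0.38


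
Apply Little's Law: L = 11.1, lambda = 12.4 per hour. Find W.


W = L / lambda = 11.1 / 12.4 = 0.8952 hours

0.8952 hours


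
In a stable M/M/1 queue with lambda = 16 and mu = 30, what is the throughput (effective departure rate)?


For a stable queue (lambda < mu), throughput = lambda = 16 per hour

16 per hour


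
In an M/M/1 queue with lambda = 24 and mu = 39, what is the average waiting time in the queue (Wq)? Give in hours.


rho = 24/39; Wq = rho/(mu - lambda) = 0.041 hours

0.041 hours


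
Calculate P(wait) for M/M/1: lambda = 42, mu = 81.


P(wait) = rho = lambda/mu = 42/81 = 0.5185

0.5185


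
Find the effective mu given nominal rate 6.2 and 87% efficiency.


Effective rate = mu * efficiency = 6.2 * 0.87 = 5.39 per hour

5.39 per hour


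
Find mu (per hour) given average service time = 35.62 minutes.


mu = 60 / avg_service_time = 60 / 35.62 = 1.68 per hour

1.68 per hour


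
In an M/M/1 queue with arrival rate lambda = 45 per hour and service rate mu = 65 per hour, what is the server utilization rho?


rho = lambda/mu = 45/65 = 0.6923

0.6923


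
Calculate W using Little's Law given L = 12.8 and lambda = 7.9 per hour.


W = L / lambda = 12.8 / 7.9 = 1.6203 hours

1.6203 hours


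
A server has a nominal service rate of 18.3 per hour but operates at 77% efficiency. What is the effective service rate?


Effective rate = mu * efficiency = 18.3 * 0.77 = 14.09 per hour

14.09 per hour


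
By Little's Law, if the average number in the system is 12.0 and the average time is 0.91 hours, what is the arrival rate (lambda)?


lambda = L / W = 12.0 / 0.91 = 13.19 per hour

13.19 per hour


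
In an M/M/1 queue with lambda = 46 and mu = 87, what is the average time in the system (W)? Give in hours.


W = 1/(mu - lambda) = 1/(87 - 46) = 0.0244 hours

0.0244 hours


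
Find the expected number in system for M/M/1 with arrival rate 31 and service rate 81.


rho = 31/81; L = rho/(1-rho) = 0.62

0.62


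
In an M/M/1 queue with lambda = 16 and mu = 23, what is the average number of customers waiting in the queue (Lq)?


rho = 16/23; Lq = rho^2/(1-rho) = 1.59

1.59


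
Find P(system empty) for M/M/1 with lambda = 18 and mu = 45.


P0 = 1 - rho = 1 - 18/45 = 0.6

0.6


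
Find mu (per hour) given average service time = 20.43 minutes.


mu = 60 / avg_service_time = 60 / 20.43 = 2.94 per hour

2.94 per hour


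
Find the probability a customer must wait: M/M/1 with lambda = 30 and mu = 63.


P(wait) = rho = lambda/mu = 30/63 = 0.4762

0.4762


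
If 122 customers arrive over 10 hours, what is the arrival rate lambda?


lambda = total arrivals / time = 122 / 10 = 12.2 per hour

12.2 per hour


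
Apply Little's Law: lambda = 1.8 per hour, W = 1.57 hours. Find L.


L = lambda * W = 1.8 * 1.57 = 2.83

2.83


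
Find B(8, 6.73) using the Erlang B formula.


B(N,A) = (A^N/N!) / sum(A^k/k!, k=0..N) with N=8, A=6.73 = 0.1633

0.1633


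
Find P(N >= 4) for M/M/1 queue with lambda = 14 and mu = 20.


P(N >= 4) = rho^4 = (14/20)^4 = 0.2401

0.2401


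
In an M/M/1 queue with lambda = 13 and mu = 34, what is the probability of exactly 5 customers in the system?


rho = 13/34; P(n) = (1-rho)*rho^n = (1-13/34)*(13/34)^5 = 0.005

0.005


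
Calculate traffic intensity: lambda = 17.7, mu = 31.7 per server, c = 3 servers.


rho = lambda / (c * mu) = 17.7 / (3 * 31.7) = 0.1861

0.1861


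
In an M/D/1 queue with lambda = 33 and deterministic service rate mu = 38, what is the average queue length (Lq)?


M/D/1: Lq = rho^2 / (2*(1-rho)) where rho = 33/38; Lq = 2.87

2.87


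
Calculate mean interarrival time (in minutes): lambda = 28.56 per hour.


Mean interarrival time = 60/lambda = 60/28.56 = 2.1 minutes

2.1 minutes


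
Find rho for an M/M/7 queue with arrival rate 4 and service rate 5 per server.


rho = lambda/(c*mu) = 4/(7*5) = 0.1143

0.1143


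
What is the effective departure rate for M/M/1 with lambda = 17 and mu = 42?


For a stable queue (lambda < mu), throughput = lambda = 17 per hour

17 per hour


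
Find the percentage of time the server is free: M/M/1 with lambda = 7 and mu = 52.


Idle fraction = (1 - rho) * 100 = (1 - 7/52) * 100 = 86.5%

86.5%


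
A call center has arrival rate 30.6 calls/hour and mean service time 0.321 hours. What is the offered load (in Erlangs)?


Offered load a = lambda * E[S] = 30.6 * 0.321 = 9.82 Erlangs

9.82 Erlangs


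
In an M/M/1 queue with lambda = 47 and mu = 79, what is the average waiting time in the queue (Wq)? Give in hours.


rho = 47/79; Wq = rho/(mu - lambda) = 0.0186 hours

0.0186 hours


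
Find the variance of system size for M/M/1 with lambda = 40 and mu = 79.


rho = 40/79; Var(N) = rho/(1-rho)^2 = 2.08

2.08


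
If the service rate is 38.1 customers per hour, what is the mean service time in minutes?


Mean service time = 60/mu = 60/38.1 = 1.57 minutes

1.57 minutes


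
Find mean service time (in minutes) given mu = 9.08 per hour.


Mean service time = 60/mu = 60/9.08 = 6.61 minutes

6.61 minutes


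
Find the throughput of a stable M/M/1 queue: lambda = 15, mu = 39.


For a stable queue (lambda < mu), throughput = lambda = 15 per hour

15 per hour


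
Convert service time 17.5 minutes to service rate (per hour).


mu = 60 / avg_service_time = 60 / 17.5 = 3.43 per hour

3.43 per hour


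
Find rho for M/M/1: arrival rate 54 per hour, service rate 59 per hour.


rho = lambda/mu = 54/59 = 0.9153

0.9153


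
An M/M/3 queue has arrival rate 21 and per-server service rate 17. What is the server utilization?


rho = lambda/(c*mu) = 21/(3*17) = 0.4118

0.4118


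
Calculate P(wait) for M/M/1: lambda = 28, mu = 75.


P(wait) = rho = lambda/mu = 28/75 = 0.3733

0.3733


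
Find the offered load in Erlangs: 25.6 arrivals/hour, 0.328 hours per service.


Offered load a = lambda * E[S] = 25.6 * 0.328 = 8.4 Erlangs

8.4 Erlangs


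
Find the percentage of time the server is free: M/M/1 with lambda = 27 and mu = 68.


Idle fraction = (1 - rho) * 100 = (1 - 27/68) * 100 = 60.3%

60.3%


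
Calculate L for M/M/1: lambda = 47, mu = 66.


rho = 47/66; L = rho/(1-rho) = 2.47

2.47


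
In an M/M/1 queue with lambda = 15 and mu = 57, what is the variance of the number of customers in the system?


rho = 15/57; Var(N) = rho/(1-rho)^2 = 0.48

0.48


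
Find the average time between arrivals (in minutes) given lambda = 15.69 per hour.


Mean interarrival time = 60/lambda = 60/15.69 = 3.82 minutes

3.82 minutes


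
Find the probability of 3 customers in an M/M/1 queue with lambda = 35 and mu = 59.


rho = 35/59; P(n) = (1-rho)*rho^n = (1-35/59)*(35/59)^3 = 0.0849

0.0849


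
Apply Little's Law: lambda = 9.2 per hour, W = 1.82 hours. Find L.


L = lambda * W = 9.2 * 1.82 = 16.74

16.74


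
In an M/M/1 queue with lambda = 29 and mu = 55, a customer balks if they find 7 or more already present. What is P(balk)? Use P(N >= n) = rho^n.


P(N >= 7) = rho^7 = (29/55)^7 = 0.0113

0.0113


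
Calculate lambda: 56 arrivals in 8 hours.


lambda = total arrivals / time = 56 / 8 = 7.0 per hour

7.0 per hour


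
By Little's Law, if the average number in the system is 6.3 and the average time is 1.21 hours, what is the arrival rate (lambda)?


lambda = L / W = 6.3 / 1.21 = 5.21 per hour

5.21 per hour


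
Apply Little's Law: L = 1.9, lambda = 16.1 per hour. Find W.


W = L / lambda = 1.9 / 16.1 = 0.118 hours

0.118 hours


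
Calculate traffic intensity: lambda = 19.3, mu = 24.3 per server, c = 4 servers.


rho = lambda / (c * mu) = 19.3 / (4 * 24.3) = 0.1986

0.1986


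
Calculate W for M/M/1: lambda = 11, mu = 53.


W = 1/(mu - lambda) = 1/(53 - 11) = 0.0238 hours

0.0238 hours


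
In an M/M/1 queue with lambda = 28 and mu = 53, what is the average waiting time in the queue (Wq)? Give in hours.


rho = 28/53; Wq = rho/(mu - lambda) = 0.0211 hours

0.0211 hours


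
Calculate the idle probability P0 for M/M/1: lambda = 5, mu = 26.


P0 = 1 - rho = 1 - 5/26 = 0.8077

0.8077


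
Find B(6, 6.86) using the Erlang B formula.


B(N,A) = (A^N/N!) / sum(A^k/k!, k=0..N) with N=6, A=6.86 = 0.3225

0.3225


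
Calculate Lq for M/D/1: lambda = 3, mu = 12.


M/D/1: Lq = rho^2 / (2*(1-rho)) where rho = 3/12; Lq = 0.04

0.04


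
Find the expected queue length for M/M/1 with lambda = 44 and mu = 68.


rho = 44/68; Lq = rho^2/(1-rho) = 1.19

1.19


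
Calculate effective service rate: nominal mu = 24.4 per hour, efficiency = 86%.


Effective rate = mu * efficiency = 24.4 * 0.86 = 20.98 per hour

20.98 per hour


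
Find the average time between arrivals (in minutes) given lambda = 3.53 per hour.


Mean interarrival time = 60/lambda = 60/3.53 = 17.0 minutes

17.0 minutes


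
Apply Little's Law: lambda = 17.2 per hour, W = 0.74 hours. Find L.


L = lambda * W = 17.2 * 0.74 = 12.73

12.73


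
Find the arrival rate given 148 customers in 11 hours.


lambda = total arrivals / time = 148 / 11 = 13.45 per hour

13.45 per hour


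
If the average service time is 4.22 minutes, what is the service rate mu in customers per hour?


mu = 60 / avg_service_time = 60 / 4.22 = 14.22 per hour

14.22 per hour
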